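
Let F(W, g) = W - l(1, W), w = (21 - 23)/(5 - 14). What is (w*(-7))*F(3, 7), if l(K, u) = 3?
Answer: 0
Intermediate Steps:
w = 2/9 (w = -2/(-9) = -2*(-⅑) = 2/9 ≈ 0.22222)
F(W, g) = -3 + W (F(W, g) = W - 1*3 = W - 3 = -3 + W)
(w*(-7))*F(3, 7) = ((2/9)*(-7))*(-3 + 3) = -14/9*0 = 0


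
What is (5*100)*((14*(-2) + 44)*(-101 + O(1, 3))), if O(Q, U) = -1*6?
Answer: -856000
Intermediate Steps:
O(Q, U) = -6
(5*100)*((14*(-2) + 44)*(-101 + O(1, 3))) = (5*100)*((14*(-2) + 44)*(-101 - 6)) = 500*((-28 + 44)*(-107)) = 500*(16*(-107)) = 500*(-1712) = -856000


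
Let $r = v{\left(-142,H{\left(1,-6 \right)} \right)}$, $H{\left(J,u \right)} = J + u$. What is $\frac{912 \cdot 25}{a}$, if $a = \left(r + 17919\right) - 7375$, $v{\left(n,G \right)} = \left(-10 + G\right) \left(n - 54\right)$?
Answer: $\frac{5700}{3371} \approx 1.6909$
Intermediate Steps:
$v{\left(n,G \right)} = \left(-54 + n\right) \left(-10 + G\right)$ ($v{\left(n,G \right)} = \left(-10 + G\right) \left(-54 + n\right) = \left(-54 + n\right) \left(-10 + G\right)$)
$r = 2940$ ($r = 540 - 54 \left(1 - 6\right) - -1420 + \left(1 - 6\right) \left(-142\right) = 540 - -270 + 1420 - -710 = 540 + 270 + 1420 + 710 = 2940$)
$a = 13484$ ($a = \left(2940 + 17919\right) - 7375 = 20859 - 7375 = 13484$)
$\frac{912 \cdot 25}{a} = \frac{912 \cdot 25}{13484} = 22800 \cdot \frac{1}{13484} = \frac{5700}{3371}$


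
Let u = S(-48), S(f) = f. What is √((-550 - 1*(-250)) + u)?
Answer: 2*I*√87 ≈ 18.655*I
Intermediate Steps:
u = -48
√((-550 - 1*(-250)) + u) = √((-550 - 1*(-250)) - 48) = √((-550 + 250) - 48) = √(-300 - 48) = √(-348) = 2*I*√87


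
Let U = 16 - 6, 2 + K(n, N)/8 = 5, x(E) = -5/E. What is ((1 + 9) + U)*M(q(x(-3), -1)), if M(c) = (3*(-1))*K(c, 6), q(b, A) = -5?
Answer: -1440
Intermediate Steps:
K(n, N) = 24 (K(n, N) = -16 + 8*5 = -16 + 40 = 24)
M(c) = -72 (M(c) = (3*(-1))*24 = -3*24 = -72)
U = 10
((1 + 9) + U)*M(q(x(-3), -1)) = ((1 + 9) + 10)*(-72) = (10 + 10)*(-72) = 20*(-72) = -1440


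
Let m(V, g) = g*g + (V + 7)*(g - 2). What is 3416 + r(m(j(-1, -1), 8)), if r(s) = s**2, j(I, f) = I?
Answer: 13416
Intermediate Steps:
m(V, g) = g**2 + (-2 + g)*(7 + V) (m(V, g) = g**2 + (7 + V)*(-2 + g) = g**2 + (-2 + g)*(7 + V))
3416 + r(m(j(-1, -1), 8)) = 3416 + (-14 + 8**2 - 2*(-1) + 7*8 - 1*8)**2 = 3416 + (-14 + 64 + 2 + 56 - 8)**2 = 3416 + 100**2 = 3416 + 10000 = 13416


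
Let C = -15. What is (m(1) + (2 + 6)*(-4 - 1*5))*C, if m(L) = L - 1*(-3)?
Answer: 1020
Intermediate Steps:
m(L) = 3 + L (m(L) = L + 3 = 3 + L)
(m(1) + (2 + 6)*(-4 - 1*5))*C = ((3 + 1) + (2 + 6)*(-4 - 1*5))*(-15) = (4 + 8*(-4 - 5))*(-15) = (4 + 8*(-9))*(-15) = (4 - 72)*(-15) = -68*(-15) = 1020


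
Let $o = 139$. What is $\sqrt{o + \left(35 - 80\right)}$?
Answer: $\sqrt{94} \approx 9.6954$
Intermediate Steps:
$\sqrt{o + \left(35 - 80\right)} = \sqrt{139 + \left(35 - 80\right)} = \sqrt{139 - 45} = \sqrt{94}$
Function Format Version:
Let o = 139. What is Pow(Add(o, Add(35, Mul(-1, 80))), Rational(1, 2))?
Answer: Pow(94, Rational(1, 2)) ≈ 9.6954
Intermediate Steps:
Pow(Add(o, Add(35, Mul(-1, 80))), Rational(1, 2)) = Pow(Add(139, Add(35, Mul(-1, 80))), Rational(1, 2)) = Pow(Add(139, Add(35, -80)), Rational(1, 2)) = Pow(Add(139, -45), Rational(1, 2)) = Pow(94, Rational(1, 2))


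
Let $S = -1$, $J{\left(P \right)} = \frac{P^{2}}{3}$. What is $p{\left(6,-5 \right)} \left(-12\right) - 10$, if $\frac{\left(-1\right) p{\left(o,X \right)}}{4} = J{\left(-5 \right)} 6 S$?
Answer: $-2410$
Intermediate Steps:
$J{\left(P \right)} = \frac{P^{2}}{3}$ ($J{\left(P \right)} = P^{2} \cdot \frac{1}{3} = \frac{P^{2}}{3}$)
$p{\left(o,X \right)} = 200$ ($p{\left(o,X \right)} = - 4 \frac{\left(-5\right)^{2}}{3} \cdot 6 \left(-1\right) = - 4 \cdot \frac{1}{3} \cdot 25 \cdot 6 \left(-1\right) = - 4 \cdot \frac{25}{3} \cdot 6 \left(-1\right) = - 4 \cdot 50 \left(-1\right) = \left(-4\right) \left(-50\right) = 200$)
$p{\left(6,-5 \right)} \left(-12\right) - 10 = 200 \left(-12\right) - 10 = -2400 - 10 = -2410$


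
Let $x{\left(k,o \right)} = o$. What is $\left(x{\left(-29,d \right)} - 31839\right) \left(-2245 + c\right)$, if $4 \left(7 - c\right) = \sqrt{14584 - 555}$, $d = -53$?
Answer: $71374296 + 7973 \sqrt{14029} \approx 7.2319 \cdot 10^{7}$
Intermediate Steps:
$c = 7 - \frac{\sqrt{14029}}{4}$ ($c = 7 - \frac{\sqrt{14584 - 555}}{4} = 7 - \frac{\sqrt{14029}}{4} \approx -22.611$)
$\left(x{\left(-29,d \right)} - 31839\right) \left(-2245 + c\right) = \left(-53 - 31839\right) \left(-2245 + \left(7 - \frac{\sqrt{14029}}{4}\right)\right) = - 31892 \left(-2238 - \frac{\sqrt{14029}}{4}\right) = 71374296 + 7973 \sqrt{14029}$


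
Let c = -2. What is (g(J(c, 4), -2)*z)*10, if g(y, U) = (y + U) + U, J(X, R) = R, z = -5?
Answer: 0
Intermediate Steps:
g(y, U) = y + 2*U (g(y, U) = (U + y) + U = y + 2*U)
(g(J(c, 4), -2)*z)*10 = ((4 + 2*(-2))*(-5))*10 = ((4 - 4)*(-5))*10 = (0*(-5))*10 = 0*10 = 0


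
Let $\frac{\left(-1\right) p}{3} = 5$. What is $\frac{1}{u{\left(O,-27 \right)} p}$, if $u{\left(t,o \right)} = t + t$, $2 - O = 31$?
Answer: $\frac{1}{870} \approx 0.0011494$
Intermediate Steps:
$O = -29$ ($O = 2 - 31 = -29$)
$u{\left(t,o \right)} = 2 t$
$p = -15$ ($p = \left(-3\right) 5 = -15$)
$\frac{1}{u{\left(O,-27 \right)} p} = \frac{1}{2 \left(-29\right) \left(-15\right)} = \frac{1}{\left(-58\right) \left(-15\right)} = \frac{1}{870}$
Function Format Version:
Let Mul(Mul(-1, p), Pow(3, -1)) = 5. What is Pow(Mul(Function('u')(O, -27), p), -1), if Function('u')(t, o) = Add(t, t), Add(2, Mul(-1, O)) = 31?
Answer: Rational(1, 870) ≈ 0.0011494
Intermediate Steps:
O = -29 (O = Add(2, Mul(-1, 31)) = Add(2, -31) = -29)
Function('u')(t, o) = Mul(2, t)
p = -15 (p = Mul(-3, 5) = -15)
Pow(Mul(Function('u')(O, -27), p), -1) = Pow(Mul(Mul(2, -29), -15), -1) = Pow(Mul(-58, -15), -1) = Pow(870, -1) = Rational(1, 870)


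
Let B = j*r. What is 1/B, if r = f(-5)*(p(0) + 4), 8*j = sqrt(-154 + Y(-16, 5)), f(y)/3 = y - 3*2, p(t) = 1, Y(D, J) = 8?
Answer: 4*I*sqrt(146)/12045 ≈ 0.0040126*I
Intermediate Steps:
f(y) = -18 + 3*y (f(y) = 3*(y - 3*2) = 3*(y - 6) = 3*(-6 + y) = -18 + 3*y)
j = I*sqrt(146)/8 (j = sqrt(-154 + 8)/8 = sqrt(-146)/8 = (I*sqrt(146))/8 = I*sqrt(146)/8 ≈ 1.5104*I)
r = -165 (r = (-18 + 3*(-5))*(1 + 4) = (-18 - 15)*5 = -33*5 = -165)
B = -165*I*sqrt(146)/8 (B = (I*sqrt(146)/8)*(-165) = -165*I*sqrt(146)/8 ≈ -249.21*I)
1/B = 1/(-165*I*sqrt(146)/8) = 4*I*sqrt(146)/12045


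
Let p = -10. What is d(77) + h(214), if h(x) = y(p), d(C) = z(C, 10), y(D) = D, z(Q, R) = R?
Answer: 0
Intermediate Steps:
d(C) = 10
h(x) = -10
d(77) + h(214) = 10 - 10 = 0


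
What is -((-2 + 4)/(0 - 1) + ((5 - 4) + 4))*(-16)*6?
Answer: 288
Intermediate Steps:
-((-2 + 4)/(0 - 1) + ((5 - 4) + 4))*(-16)*6 = -(2/(-1) + (1 + 4))*(-16)*6 = -(2*(-1) + 5)*(-16)*6 = -(-2 + 5)*(-16)*6 = -3*(-16)*6 = -(-48)*6 = -1*(-288) = 288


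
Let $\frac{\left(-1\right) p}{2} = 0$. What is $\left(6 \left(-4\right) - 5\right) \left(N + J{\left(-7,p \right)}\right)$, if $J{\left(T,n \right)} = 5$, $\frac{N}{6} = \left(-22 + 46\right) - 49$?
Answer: $4205$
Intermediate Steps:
$p = 0$ ($p = \left(-2\right) 0 = 0$)
$N = -150$ ($N = 6 \left(\left(-22 + 46\right) - 49\right) = 6 \left(24 - 49\right) = 6 \left(-25\right) = -150$)
$\left(6 \left(-4\right) - 5\right) \left(N + J{\left(-7,p \right)}\right) = \left(6 \left(-4\right) - 5\right) \left(-150 + 5\right) = \left(-24 - 5\right) \left(-145\right) = \left(-29\right) \left(-145\right) = 4205$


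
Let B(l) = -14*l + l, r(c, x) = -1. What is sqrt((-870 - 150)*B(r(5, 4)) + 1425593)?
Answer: 13*sqrt(8357) ≈ 1188.4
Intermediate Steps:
B(l) = -13*l
sqrt((-870 - 150)*B(r(5, 4)) + 1425593) = sqrt((-870 - 150)*(-13*(-1)) + 1425593) = sqrt(-1020*13 + 1425593) = sqrt(-13260 + 1425593) = sqrt(1412333) = 13*sqrt(8357)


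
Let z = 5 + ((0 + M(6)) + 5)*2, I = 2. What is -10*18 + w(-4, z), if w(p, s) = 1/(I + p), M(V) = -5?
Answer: -361/2 ≈ -180.50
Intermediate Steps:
z = 5 (z = 5 + ((0 - 5) + 5)*2 = 5 + (-5 + 5)*2 = 5 + 0*2 = 5 + 0 = 5)
w(p, s) = 1/(2 + p)
-10*18 + w(-4, z) = -10*18 + 1/(2 - 4) = -180 + 1/(-2) = -180 - ½ = -361/2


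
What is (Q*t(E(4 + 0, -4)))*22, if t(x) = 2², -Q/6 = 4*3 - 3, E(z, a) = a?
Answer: -4752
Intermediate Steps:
Q = -54 (Q = -6*(4*3 - 3) = -6*(12 - 3) = -6*9 = -54)
t(x) = 4
(Q*t(E(4 + 0, -4)))*22 = -54*4*22 = -216*22 = -4752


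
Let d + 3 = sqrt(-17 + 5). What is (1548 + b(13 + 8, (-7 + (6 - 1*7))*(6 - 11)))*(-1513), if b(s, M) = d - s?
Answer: -2305812 - 3026*I*sqrt(3) ≈ -2.3058e+6 - 5241.2*I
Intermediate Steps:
d = -3 + 2*I*sqrt(3) (d = -3 + sqrt(-17 + 5) = -3 + sqrt(-12) = -3 + 2*I*sqrt(3) ≈ -3.0 + 3.4641*I)
b(s, M) = -3 - s + 2*I*sqrt(3) (b(s, M) = (-3 + 2*I*sqrt(3)) - s = -3 - s + 2*I*sqrt(3))
(1548 + b(13 + 8, (-7 + (6 - 1*7))*(6 - 11)))*(-1513) = (1548 + (-3 - (13 + 8) + 2*I*sqrt(3)))*(-1513) = (1548 + (-3 - 1*21 + 2*I*sqrt(3)))*(-1513) = (1548 + (-3 - 21 + 2*I*sqrt(3)))*(-1513) = (1548 + (-24 + 2*I*sqrt(3)))*(-1513) = (1524 + 2*I*sqrt(3))*(-1513) = -2305812 - 3026*I*sqrt(3)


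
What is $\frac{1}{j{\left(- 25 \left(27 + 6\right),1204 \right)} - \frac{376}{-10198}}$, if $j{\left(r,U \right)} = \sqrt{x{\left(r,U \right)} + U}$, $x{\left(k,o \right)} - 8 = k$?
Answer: $- \frac{958612}{10061887643} + \frac{77999403 \sqrt{43}}{10061887643} \approx 0.050738$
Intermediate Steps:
$x{\left(k,o \right)} = 8 + k$
$j{\left(r,U \right)} = \sqrt{8 + U + r}$ ($j{\left(r,U \right)} = \sqrt{\left(8 + r\right) + U} = \sqrt{8 + U + r}$)
$\frac{1}{j{\left(- 25 \left(27 + 6\right),1204 \right)} - \frac{376}{-10198}} = \frac{1}{\sqrt{8 + 1204 - 25 \left(27 + 6\right)} - \frac{376}{-10198}} = \frac{1}{\sqrt{8 + 1204 - 825} - - \frac{188}{5099}} = \frac{1}{\sqrt{8 + 1204 - 825} + \frac{188}{5099}} = \frac{1}{\sqrt{387} + \frac{188}{5099}} = \frac{1}{3 \sqrt{43} + \frac{188}{5099}} = \frac{1}{\frac{188}{5099} + 3 \sqrt{43}}$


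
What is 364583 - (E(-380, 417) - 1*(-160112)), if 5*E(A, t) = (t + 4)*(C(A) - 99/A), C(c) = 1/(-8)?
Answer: 776946437/3800 ≈ 2.0446e+5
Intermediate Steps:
C(c) = -⅛
E(A, t) = (4 + t)*(-⅛ - 99/A)/5 (E(A, t) = ((t + 4)*(-⅛ - 99/A))/5 = ((4 + t)*(-⅛ - 99/A))/5 = (4 + t)*(-⅛ - 99/A)/5)
364583 - (E(-380, 417) - 1*(-160112)) = 364583 - ((1/40)*(-3168 - 792*417 - 1*(-380)*(4 + 417))/(-380) - 1*(-160112)) = 364583 - ((1/40)*(-1/380)*(-3168 - 330264 - 1*(-380)*421) + 160112) = 364583 - ((1/40)*(-1/380)*(-3168 - 330264 + 159980) + 160112) = 364583 - ((1/40)*(-1/380)*(-173452) + 160112) = 364583 - (43363/3800 + 160112) = 364583 - 1*608468963/3800 = 364583 - 608468963/3800 = 776946437/3800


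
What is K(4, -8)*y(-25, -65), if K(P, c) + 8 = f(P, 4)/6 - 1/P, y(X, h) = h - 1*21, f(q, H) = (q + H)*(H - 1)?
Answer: 731/2 ≈ 365.50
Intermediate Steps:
f(q, H) = (-1 + H)*(H + q) (f(q, H) = (H + q)*(-1 + H) = (-1 + H)*(H + q))
y(X, h) = -21 + h (y(X, h) = h - 21 = -21 + h)
K(P, c) = -6 + P/2 - 1/P (K(P, c) = -8 + ((4² - 1*4 - P + 4*P)/6 - 1/P) = -8 + ((16 - 4 - P + 4*P)*(⅙) - 1/P) = -8 + ((12 + 3*P)*(⅙) - 1/P) = -8 + ((2 + P/2) - 1/P) = -8 + (2 + P/2 - 1/P) = -6 + P/2 - 1/P)
K(4, -8)*y(-25, -65) = (-6 + (½)*4 - 1/4)*(-21 - 65) = (-6 + 2 - 1*¼)*(-86) = (-6 + 2 - ¼)*(-86) = -17/4*(-86) = 731/2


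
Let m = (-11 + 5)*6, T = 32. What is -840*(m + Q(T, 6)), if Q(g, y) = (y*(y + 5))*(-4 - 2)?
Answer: 362880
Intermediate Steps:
m = -36 (m = -6*6 = -36)
Q(g, y) = -6*y*(5 + y) (Q(g, y) = (y*(5 + y))*(-6) = -6*y*(5 + y))
-840*(m + Q(T, 6)) = -840*(-36 - 6*6*(5 + 6)) = -840*(-36 - 6*6*11) = -840*(-36 - 396) = -840*(-432) = 362880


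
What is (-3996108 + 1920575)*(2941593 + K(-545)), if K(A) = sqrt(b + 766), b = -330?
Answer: -6105373344069 - 4151066*sqrt(109) ≈ -6.1054e+12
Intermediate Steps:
K(A) = 2*sqrt(109) (K(A) = sqrt(-330 + 766) = sqrt(436) = 2*sqrt(109))
(-3996108 + 1920575)*(2941593 + K(-545)) = (-3996108 + 1920575)*(2941593 + 2*sqrt(109)) = -2075533*(2941593 + 2*sqrt(109)) = -6105373344069 - 4151066*sqrt(109)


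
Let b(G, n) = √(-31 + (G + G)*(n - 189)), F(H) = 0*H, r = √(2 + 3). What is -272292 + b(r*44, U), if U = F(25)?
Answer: -272292 + I*√(31 + 16632*√5) ≈ -2.7229e+5 + 192.93*I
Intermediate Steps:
r = √5 ≈ 2.2361
F(H) = 0
U = 0
b(G, n) = √(-31 + 2*G*(-189 + n)) (b(G, n) = √(-31 + (2*G)*(-189 + n)) = √(-31 + 2*G*(-189 + n)))
-272292 + b(r*44, U) = -272292 + √(-31 - 378*√5*44 + 2*(√5*44)*0) = -272292 + √(-31 - 16632*√5 + 2*(44*√5)*0) = -272292 + √(-31 - 16632*√5 + 0) = -272292 + √(-31 - 16632*√5)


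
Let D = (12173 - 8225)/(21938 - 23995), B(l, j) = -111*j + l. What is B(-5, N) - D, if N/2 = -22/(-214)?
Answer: -5701253/220099 ≈ -25.903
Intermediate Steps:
N = 22/107 (N = 2*(-22/(-214)) = 2*(-22*(-1/214)) = 2*(11/107) = 22/107 ≈ 0.20561)
B(l, j) = l - 111*j
D = -3948/2057 (D = 3948/(-2057) = 3948*(-1/2057) = -3948/2057 ≈ -1.9193)
B(-5, N) - D = (-5 - 111*22/107) - 1*(-3948/2057) = (-5 - 2442/107) + 3948/2057 = -2977/107 + 3948/2057 = -5701253/220099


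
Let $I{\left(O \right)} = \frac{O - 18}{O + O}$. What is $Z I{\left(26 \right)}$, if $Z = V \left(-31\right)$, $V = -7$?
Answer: $\frac{434}{13} \approx 33.385$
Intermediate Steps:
$I{\left(O \right)} = \frac{-18 + O}{2 O}$
$Z = 217$ ($Z = \left(-7\right) \left(-31\right) = 217$)
$Z I{\left(26 \right)} = 217 \frac{-18 + 26}{2 \cdot 26} = 217 \cdot \frac{1}{2} \cdot \frac{1}{26} \cdot 8 = 217 \cdot \frac{2}{13} = \frac{434}{13}$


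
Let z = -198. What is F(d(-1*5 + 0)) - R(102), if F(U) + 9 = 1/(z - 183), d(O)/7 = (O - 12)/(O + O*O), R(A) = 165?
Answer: -66295/381 ≈ -174.00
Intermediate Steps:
d(O) = 7*(-12 + O)/(O + O**2) (d(O) = 7*((O - 12)/(O + O*O)) = 7*((-12 + O)/(O + O**2)) = 7*(-12 + O)/(O + O**2))
F(U) = -3430/381 (F(U) = -9 + 1/(-198 - 183) = -9 + 1/(-381) = -9 - 1/381 = -3430/381)
F(d(-1*5 + 0)) - R(102) = -3430/381 - 1*165 = -3430/381 - 165 = -66295/381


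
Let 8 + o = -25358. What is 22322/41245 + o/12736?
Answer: -380963839/262648160 ≈ -1.4505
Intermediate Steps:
o = -25366 (o = -8 - 25358 = -25366)
22322/41245 + o/12736 = 22322/41245 - 25366/12736 = 22322*(1/41245) - 25366*1/12736 = 22322/41245 - 12683/6368 = -380963839/262648160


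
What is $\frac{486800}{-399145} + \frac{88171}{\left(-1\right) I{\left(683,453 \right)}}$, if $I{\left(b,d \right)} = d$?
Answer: $- \frac{7082706839}{36162537} \approx -195.86$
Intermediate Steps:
$\frac{486800}{-399145} + \frac{88171}{\left(-1\right) I{\left(683,453 \right)}} = \frac{486800}{-399145} + \frac{88171}{\left(-1\right) 453} = 486800 \left(- \frac{1}{399145}\right) + \frac{88171}{-453} = - \frac{97360}{79829} + 88171 \left(- \frac{1}{453}\right) = - \frac{97360}{79829} - \frac{88171}{453} = - \frac{7082706839}{36162537}$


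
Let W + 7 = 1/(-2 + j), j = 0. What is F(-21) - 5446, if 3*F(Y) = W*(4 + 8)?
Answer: -5476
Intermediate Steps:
W = -15/2 (W = -7 + 1/(-2 + 0) = -7 + 1/(-2) = -7 - ½ = -15/2 ≈ -7.5000)
F(Y) = -30 (F(Y) = (-15*(4 + 8)/2)/3 = (-15/2*12)/3 = (⅓)*(-90) = -30)
F(-21) - 5446 = -30 - 5446 = -5476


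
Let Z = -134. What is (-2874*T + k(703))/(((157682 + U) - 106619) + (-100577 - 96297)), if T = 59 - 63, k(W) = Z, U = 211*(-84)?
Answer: -11362/163535 ≈ -0.069477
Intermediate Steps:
U = -17724
k(W) = -134
T = -4
(-2874*T + k(703))/(((157682 + U) - 106619) + (-100577 - 96297)) = (-2874*(-4) - 134)/(((157682 - 17724) - 106619) + (-100577 - 96297)) = (11496 - 134)/((139958 - 106619) - 196874) = 11362/(33339 - 196874) = 11362/(-163535) = 11362*(-1/163535) = -11362/163535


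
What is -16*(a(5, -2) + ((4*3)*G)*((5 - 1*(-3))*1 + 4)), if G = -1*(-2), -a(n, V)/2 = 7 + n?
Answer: -4224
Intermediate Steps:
a(n, V) = -14 - 2*n (a(n, V) = -2*(7 + n) = -14 - 2*n)
G = 2
-16*(a(5, -2) + ((4*3)*G)*((5 - 1*(-3))*1 + 4)) = -16*((-14 - 2*5) + ((4*3)*2)*((5 - 1*(-3))*1 + 4)) = -16*((-14 - 10) + (12*2)*((5 + 3)*1 + 4)) = -16*(-24 + 24*(8*1 + 4)) = -16*(-24 + 24*(8 + 4)) = -16*(-24 + 24*12) = -16*(-24 + 288) = -16*264 = -4224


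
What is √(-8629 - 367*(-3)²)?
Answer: 2*I*√2983 ≈ 109.23*I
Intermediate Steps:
√(-8629 - 367*(-3)²) = √(-8629 - 367*9) = √(-8629 - 3303) = √(-11932) = 2*I*√2983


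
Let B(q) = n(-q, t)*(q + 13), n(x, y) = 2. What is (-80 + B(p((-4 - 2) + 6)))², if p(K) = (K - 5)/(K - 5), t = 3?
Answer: 2704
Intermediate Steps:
p(K) = 1 (p(K) = (-5 + K)/(-5 + K) = 1)
B(q) = 26 + 2*q (B(q) = 2*(q + 13) = 2*(13 + q) = 26 + 2*q)
(-80 + B(p((-4 - 2) + 6)))² = (-80 + (26 + 2*1))² = (-80 + (26 + 2))² = (-80 + 28)² = (-52)² = 2704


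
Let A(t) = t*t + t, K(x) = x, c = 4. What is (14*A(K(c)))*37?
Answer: 10360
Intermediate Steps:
A(t) = t + t² (A(t) = t² + t = t + t²)
(14*A(K(c)))*37 = (14*(4*(1 + 4)))*37 = (14*(4*5))*37 = (14*20)*37 = 280*37 = 10360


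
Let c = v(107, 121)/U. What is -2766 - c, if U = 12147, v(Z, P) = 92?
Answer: -33598694/12147 ≈ -2766.0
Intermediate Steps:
c = 92/12147 ≈ 0.0075739
-2766 - c = -2766 - 1*92/12147 = -2766 - 92/12147 = -33598694/12147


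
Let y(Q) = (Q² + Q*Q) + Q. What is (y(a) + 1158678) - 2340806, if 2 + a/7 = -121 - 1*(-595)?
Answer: 20654008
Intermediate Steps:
a = 3304 (a = -14 + 7*(-121 - 1*(-595)) = -14 + 7*(-121 + 595) = -14 + 7*474 = -14 + 3318 = 3304)
y(Q) = Q + 2*Q² (y(Q) = (Q² + Q²) + Q = 2*Q² + Q = Q + 2*Q²)
(y(a) + 1158678) - 2340806 = (3304*(1 + 2*3304) + 1158678) - 2340806 = (3304*(1 + 6608) + 1158678) - 2340806 = (3304*6609 + 1158678) - 2340806 = (21836136 + 1158678) - 2340806 = 22994814 - 2340806 = 20654008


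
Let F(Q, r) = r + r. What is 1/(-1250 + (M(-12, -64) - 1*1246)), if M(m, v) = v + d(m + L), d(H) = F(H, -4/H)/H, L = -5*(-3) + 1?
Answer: -2/5121 ≈ -0.00039055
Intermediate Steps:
F(Q, r) = 2*r
L = 16 (L = 15 + 1 = 16)
d(H) = -8/H² (d(H) = (2*(-4/H))/H = (-8/H)/H = -8/H²)
M(m, v) = v - 8/(16 + m)² (M(m, v) = v - 8/(m + 16)² = v - 8/(16 + m)²)
1/(-1250 + (M(-12, -64) - 1*1246)) = 1/(-1250 + ((-64 - 8/(16 - 12)²) - 1*1246)) = 1/(-1250 + ((-64 - 8/4²) - 1246)) = 1/(-1250 + ((-64 - 8*1/16) - 1246)) = 1/(-1250 + ((-64 - ½) - 1246)) = 1/(-1250 + (-129/2 - 1246)) = 1/(-1250 - 2621/2) = 1/(-5121/2) = -2/5121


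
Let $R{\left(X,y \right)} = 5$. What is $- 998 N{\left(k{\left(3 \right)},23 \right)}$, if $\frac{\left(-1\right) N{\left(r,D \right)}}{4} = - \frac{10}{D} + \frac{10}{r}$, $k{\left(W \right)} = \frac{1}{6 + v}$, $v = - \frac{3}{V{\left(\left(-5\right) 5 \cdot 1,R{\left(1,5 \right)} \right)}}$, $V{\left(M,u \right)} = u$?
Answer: $\frac{4918144}{23} \approx 2.1383 \cdot 10^{5}$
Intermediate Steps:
$v = - \frac{3}{5} \approx -0.6$
$k{\left(W \right)} = \frac{5}{27}$ ($k{\left(W \right)} = \frac{1}{6 - \frac{3}{5}} = \frac{1}{\frac{27}{5}} = \frac{5}{27}$)
$N{\left(r,D \right)} = - \frac{40}{r} + \frac{40}{D}$ ($N{\left(r,D \right)} = - 4 \left(- \frac{10}{D} + \frac{10}{r}\right) = - \frac{40}{r} + \frac{40}{D}$)
$- 998 N{\left(k{\left(3 \right)},23 \right)} = - 998 \left(- \frac{40}{\frac{5}{27}} + \frac{40}{23}\right) = - 998 \left(\left(-40\right) \frac{27}{5} + 40 \cdot \frac{1}{23}\right) = - 998 \left(-216 + \frac{40}{23}\right) = \left(-998\right) \left(- \frac{4928}{23}\right) = \frac{4918144}{23}$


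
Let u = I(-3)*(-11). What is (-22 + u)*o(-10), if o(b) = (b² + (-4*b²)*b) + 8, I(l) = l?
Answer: 45188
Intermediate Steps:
o(b) = 8 + b² - 4*b³ (o(b) = (b² - 4*b³) + 8 = 8 + b² - 4*b³)
u = 33 (u = -3*(-11) = 33)
(-22 + u)*o(-10) = (-22 + 33)*(8 + (-10)² - 4*(-10)³) = 11*(8 + 100 - 4*(-1000)) = 11*(8 + 100 + 4000) = 11*4108 = 45188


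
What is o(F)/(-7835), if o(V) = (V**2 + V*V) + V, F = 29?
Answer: -1711/7835 ≈ -0.21838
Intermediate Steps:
o(V) = V + 2*V**2 (o(V) = (V**2 + V**2) + V = 2*V**2 + V = V + 2*V**2)
o(F)/(-7835) = (29*(1 + 2*29))/(-7835) = (29*(1 + 58))*(-1/7835) = (29*59)*(-1/7835) = 1711*(-1/7835) = -1711/7835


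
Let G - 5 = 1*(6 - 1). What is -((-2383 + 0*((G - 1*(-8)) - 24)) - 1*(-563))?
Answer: 1820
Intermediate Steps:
G = 10 (G = 5 + 1*(6 - 1) = 5 + 1*5 = 5 + 5 = 10)
-((-2383 + 0*((G - 1*(-8)) - 24)) - 1*(-563)) = -((-2383 + 0*((10 - 1*(-8)) - 24)) - 1*(-563)) = -((-2383 + 0*((10 + 8) - 24)) + 563) = -((-2383 + 0*(18 - 24)) + 563) = -((-2383 + 0*(-6)) + 563) = -((-2383 + 0) + 563) = -(-2383 + 563) = -1*(-1820) = 1820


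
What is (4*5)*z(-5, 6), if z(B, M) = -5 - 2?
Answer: -140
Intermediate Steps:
z(B, M) = -7
(4*5)*z(-5, 6) = (4*5)*(-7) = 20*(-7) = -140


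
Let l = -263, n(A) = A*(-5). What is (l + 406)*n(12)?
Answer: -8580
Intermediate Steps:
n(A) = -5*A
(l + 406)*n(12) = (-263 + 406)*(-5*12) = 143*(-60) = -8580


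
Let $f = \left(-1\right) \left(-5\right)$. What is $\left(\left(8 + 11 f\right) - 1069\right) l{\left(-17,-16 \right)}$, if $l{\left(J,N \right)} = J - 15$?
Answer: $32192$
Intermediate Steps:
$f = 5$
$l{\left(J,N \right)} = -15 + J$ ($l{\left(J,N \right)} = J - 15 = -15 + J$)
$\left(\left(8 + 11 f\right) - 1069\right) l{\left(-17,-16 \right)} = \left(\left(8 + 11 \cdot 5\right) - 1069\right) \left(-15 - 17\right) = \left(\left(8 + 55\right) - 1069\right) \left(-32\right) = \left(63 - 1069\right) \left(-32\right) = \left(-1006\right) \left(-32\right) = 32192$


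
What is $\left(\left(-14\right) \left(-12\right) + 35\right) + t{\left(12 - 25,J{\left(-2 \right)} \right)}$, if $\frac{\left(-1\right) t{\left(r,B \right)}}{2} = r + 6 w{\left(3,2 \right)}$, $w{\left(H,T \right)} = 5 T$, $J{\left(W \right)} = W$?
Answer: $109$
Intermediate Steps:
$t{\left(r,B \right)} = -120 - 2 r$ ($t{\left(r,B \right)} = - 2 \left(r + 6 \cdot 5 \cdot 2\right) = - 2 \left(r + 6 \cdot 10\right) = - 2 \left(r + 60\right) = - 2 \left(60 + r\right) = -120 - 2 r$)
$\left(\left(-14\right) \left(-12\right) + 35\right) + t{\left(12 - 25,J{\left(-2 \right)} \right)} = \left(\left(-14\right) \left(-12\right) + 35\right) - \left(120 + 2 \left(12 - 25\right)\right) = \left(168 + 35\right) - \left(120 + 2 \left(12 - 25\right)\right) = 203 - 94 = 109$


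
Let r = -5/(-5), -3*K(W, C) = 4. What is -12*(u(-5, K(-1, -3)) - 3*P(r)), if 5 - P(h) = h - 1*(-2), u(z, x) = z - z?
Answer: 72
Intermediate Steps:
K(W, C) = -4/3 (K(W, C) = -⅓*4 = -4/3)
r = 1 (r = -5*(-⅕) = 1)
u(z, x) = 0
P(h) = 3 - h (P(h) = 5 - (h - 1*(-2)) = 5 - (h + 2) = 5 - (2 + h) = 5 + (-2 - h) = 3 - h)
-12*(u(-5, K(-1, -3)) - 3*P(r)) = -12*(0 - 3*(3 - 1*1)) = -12*(0 - 3*(3 - 1)) = -12*(0 - 3*2) = -12*(0 - 6) = -12*(-6) = 72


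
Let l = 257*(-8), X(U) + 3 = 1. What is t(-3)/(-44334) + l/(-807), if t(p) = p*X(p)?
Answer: 5063659/1987641 ≈ 2.5476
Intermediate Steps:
X(U) = -2 (X(U) = -3 + 1 = -2)
t(p) = -2*p (t(p) = p*(-2) = -2*p)
l = -2056
t(-3)/(-44334) + l/(-807) = -2*(-3)/(-44334) - 2056/(-807) = 6*(-1/44334) - 2056*(-1/807) = -1/7389 + 2056/807 = 5063659/1987641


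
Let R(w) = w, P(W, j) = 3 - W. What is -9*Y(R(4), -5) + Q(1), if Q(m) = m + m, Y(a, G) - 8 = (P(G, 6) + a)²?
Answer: -1366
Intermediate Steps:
Y(a, G) = 8 + (3 + a - G)² (Y(a, G) = 8 + ((3 - G) + a)² = 8 + (3 + a - G)²)
Q(m) = 2*m
-9*Y(R(4), -5) + Q(1) = -9*(8 + (3 + 4 - 1*(-5))²) + 2*1 = -9*(8 + (3 + 4 + 5)²) + 2 = -9*(8 + 12²) + 2 = -9*(8 + 144) + 2 = -9*152 + 2 = -1368 + 2 = -1366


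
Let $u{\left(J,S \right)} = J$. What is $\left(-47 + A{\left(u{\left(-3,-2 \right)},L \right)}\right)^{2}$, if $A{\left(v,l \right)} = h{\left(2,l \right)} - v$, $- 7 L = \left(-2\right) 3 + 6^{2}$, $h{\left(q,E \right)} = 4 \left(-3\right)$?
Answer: $3136$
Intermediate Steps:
$h{\left(q,E \right)} = -12$
$L = - \frac{30}{7}$ ($L = - \frac{\left(-2\right) 3 + 6^{2}}{7} = - \frac{-6 + 36}{7} = \left(- \frac{1}{7}\right) 30 = - \frac{30}{7} \approx -4.2857$)
$A{\left(v,l \right)} = -12 - v$
$\left(-47 + A{\left(u{\left(-3,-2 \right)},L \right)}\right)^{2} = \left(-47 - 9\right)^{2} = \left(-56\right)^{2} = 3136$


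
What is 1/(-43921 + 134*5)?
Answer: -1/43251 ≈ -2.3121e-5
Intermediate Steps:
1/(-43921 + 134*5) = 1/(-43921 + 670) = 1/(-43251) = -1/43251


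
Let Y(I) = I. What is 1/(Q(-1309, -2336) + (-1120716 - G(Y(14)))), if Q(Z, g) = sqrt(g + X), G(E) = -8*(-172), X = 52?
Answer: -280523/314772614687 - I*sqrt(571)/629545229374 ≈ -8.9119e-7 - 3.7957e-11*I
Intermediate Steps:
G(E) = 1376
Q(Z, g) = sqrt(52 + g) (Q(Z, g) = sqrt(g + 52) = sqrt(52 + g))
1/(Q(-1309, -2336) + (-1120716 - G(Y(14)))) = 1/(sqrt(52 - 2336) + (-1120716 - 1*1376)) = 1/(sqrt(-2284) + (-1120716 - 1376)) = 1/(2*I*sqrt(571) - 1122092) = 1/(-1122092 + 2*I*sqrt(571))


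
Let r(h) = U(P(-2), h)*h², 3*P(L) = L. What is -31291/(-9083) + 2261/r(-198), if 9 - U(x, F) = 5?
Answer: 4927466119/1424359728 ≈ 3.4594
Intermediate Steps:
P(L) = L/3
U(x, F) = 4 (U(x, F) = 9 - 1*5 = 9 - 5 = 4)
r(h) = 4*h²
-31291/(-9083) + 2261/r(-198) = -31291/(-9083) + 2261/((4*(-198)²)) = -31291*(-1/9083) + 2261/((4*39204)) = 31291/9083 + 2261/156816 = 4927466119/1424359728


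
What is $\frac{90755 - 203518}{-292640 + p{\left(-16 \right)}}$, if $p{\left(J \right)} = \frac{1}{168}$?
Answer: $\frac{18944184}{49163519} \approx 0.38533$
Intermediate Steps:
$p{\left(J \right)} = \frac{1}{168}$
$\frac{90755 - 203518}{-292640 + p{\left(-16 \right)}} = \frac{90755 - 203518}{-292640 + \frac{1}{168}} = - \frac{112763}{- \frac{49163519}{168}} = \left(-112763\right) \left(- \frac{168}{49163519}\right) = \frac{18944184}{49163519}$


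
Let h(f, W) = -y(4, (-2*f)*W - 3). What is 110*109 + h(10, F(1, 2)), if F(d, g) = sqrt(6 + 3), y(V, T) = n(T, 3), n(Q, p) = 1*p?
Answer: 11987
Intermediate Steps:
n(Q, p) = p
y(V, T) = 3
F(d, g) = 3 (F(d, g) = sqrt(9) = 3)
h(f, W) = -3 (h(f, W) = -1*3 = -3)
110*109 + h(10, F(1, 2)) = 110*109 - 3 = 11990 - 3 = 11987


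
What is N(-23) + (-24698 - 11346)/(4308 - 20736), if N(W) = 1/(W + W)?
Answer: 410399/188922 ≈ 2.1723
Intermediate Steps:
N(W) = 1/(2*W)
N(-23) + (-24698 - 11346)/(4308 - 20736) = (1/2)/(-23) + (-24698 - 11346)/(4308 - 20736) = (1/2)*(-1/23) - 36044/(-16428) = -1/46 - 36044*(-1/16428) = -1/46 + 9011/4107 = 410399/188922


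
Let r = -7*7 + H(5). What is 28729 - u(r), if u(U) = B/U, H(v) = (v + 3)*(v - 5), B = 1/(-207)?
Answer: 291398246/10143 ≈ 28729.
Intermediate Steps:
B = -1/207 ≈ -0.0048309
H(v) = (-5 + v)*(3 + v) (H(v) = (3 + v)*(-5 + v) = (-5 + v)*(3 + v))
r = -49 (r = -7*7 + (-15 + 5**2 - 2*5) = -49 + (-15 + 25 - 10) = -49 + 0 = -49)
u(U) = -1/(207*U)
28729 - u(r) = 28729 - (-1)/(207*(-49)) = 28729 - (-1)*(-1)/(207*49) = 28729 - 1*1/10143 = 28729 - 1/10143 = 291398246/10143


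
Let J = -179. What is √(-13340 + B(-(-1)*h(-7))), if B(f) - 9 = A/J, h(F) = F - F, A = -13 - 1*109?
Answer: I*√427116733/179 ≈ 115.46*I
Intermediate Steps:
A = -122 (A = -13 - 109 = -122)
h(F) = 0
B(f) = 1733/179 (B(f) = 9 - 122/(-179) = 9 - 122*(-1/179) = 9 + 122/179 = 1733/179)
√(-13340 + B(-(-1)*h(-7))) = √(-13340 + 1733/179) = √(-2386127/179) = I*√427116733/179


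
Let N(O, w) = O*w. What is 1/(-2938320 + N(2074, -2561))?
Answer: -1/8249834 ≈ -1.2121e-7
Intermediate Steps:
1/(-2938320 + N(2074, -2561)) = 1/(-2938320 + 2074*(-2561)) = 1/(-2938320 - 5311514) = 1/(-8249834) = -1/8249834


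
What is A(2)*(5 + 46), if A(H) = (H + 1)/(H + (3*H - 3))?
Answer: 153/5 ≈ 30.600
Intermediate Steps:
A(H) = (1 + H)/(-3 + 4*H) (A(H) = (1 + H)/(H + (-3 + 3*H)) = (1 + H)/(-3 + 4*H))
A(2)*(5 + 46) = ((1 + 2)/(-3 + 4*2))*(5 + 46) = (3/(-3 + 8))*51 = (3/5)*51 = 153/5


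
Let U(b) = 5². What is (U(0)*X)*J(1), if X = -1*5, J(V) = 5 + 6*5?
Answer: -4375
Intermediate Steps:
U(b) = 25
J(V) = 35 (J(V) = 5 + 30 = 35)
X = -5
(U(0)*X)*J(1) = (25*(-5))*35 = -125*35 = -4375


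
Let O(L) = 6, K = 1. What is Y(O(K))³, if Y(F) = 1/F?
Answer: 1/216 ≈ 0.0046296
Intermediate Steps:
Y(F) = 1/F
Y(O(K))³ = (1/6)³ = (⅙)³ = 1/216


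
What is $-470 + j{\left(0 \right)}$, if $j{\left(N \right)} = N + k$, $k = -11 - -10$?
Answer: $-471$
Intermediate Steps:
$k = -1$ ($k = -11 + 10 = -1$)
$j{\left(N \right)} = -1 + N$ ($j{\left(N \right)} = N - 1 = -1 + N$)
$-470 + j{\left(0 \right)} = -470 + \left(-1 + 0\right) = -470 - 1 = -471$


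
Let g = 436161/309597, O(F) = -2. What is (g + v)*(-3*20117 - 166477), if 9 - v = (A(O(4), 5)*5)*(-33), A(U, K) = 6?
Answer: -23417992191664/103199 ≈ -2.2692e+8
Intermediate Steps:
v = 999 (v = 9 - 6*5*(-33) = 9 - 30*(-33) = 9 - 1*(-990) = 9 + 990 = 999)
g = 145387/103199 (g = 436161*(1/309597) = 145387/103199 ≈ 1.4088)
(g + v)*(-3*20117 - 166477) = (145387/103199 + 999)*(-3*20117 - 166477) = 103241188*(-60351 - 166477)/103199 = (103241188/103199)*(-226828) = -23417992191664/103199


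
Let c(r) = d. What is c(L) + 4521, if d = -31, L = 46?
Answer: 4490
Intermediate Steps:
c(r) = -31
c(L) + 4521 = -31 + 4521 = 4490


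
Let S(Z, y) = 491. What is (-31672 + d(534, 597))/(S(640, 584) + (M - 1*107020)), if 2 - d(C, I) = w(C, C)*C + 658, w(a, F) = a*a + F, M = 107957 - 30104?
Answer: 38147697/7169 ≈ 5321.2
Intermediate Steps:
M = 77853
w(a, F) = F + a² (w(a, F) = a² + F = F + a²)
d(C, I) = -656 - C*(C + C²) (d(C, I) = 2 - ((C + C²)*C + 658) = 2 - (C*(C + C²) + 658) = 2 - (658 + C*(C + C²)) = 2 + (-658 - C*(C + C²)) = -656 - C*(C + C²))
(-31672 + d(534, 597))/(S(640, 584) + (M - 1*107020)) = (-31672 + (-656 - 1*534²*(1 + 534)))/(491 + (77853 - 1*107020)) = (-31672 + (-656 - 1*285156*535))/(491 + (77853 - 107020)) = (-31672 + (-656 - 152558460))/(491 - 29167) = (-31672 - 152559116)/(-28676) = -152590788*(-1/28676) = 38147697/7169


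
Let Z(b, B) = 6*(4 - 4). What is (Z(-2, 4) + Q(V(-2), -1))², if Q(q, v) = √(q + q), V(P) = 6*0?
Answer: 0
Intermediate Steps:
Z(b, B) = 0 (Z(b, B) = 6*0 = 0)
V(P) = 0
Q(q, v) = √2*√q (Q(q, v) = √(2*q) = √2*√q)
(Z(-2, 4) + Q(V(-2), -1))² = (0 + √2*√0)² = (0 + √2*0)² = (0 + 0)² = 0² = 0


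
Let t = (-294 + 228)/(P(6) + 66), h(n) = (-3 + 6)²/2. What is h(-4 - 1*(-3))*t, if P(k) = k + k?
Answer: -99/26 ≈ -3.8077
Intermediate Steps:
P(k) = 2*k
h(n) = 9/2 (h(n) = 3²*(½) = 9*(½) = 9/2)
t = -11/13 (t = (-294 + 228)/(2*6 + 66) = -66/(12 + 66) = -66/78 = -66*1/78 = -11/13 ≈ -0.84615)
h(-4 - 1*(-3))*t = (9/2)*(-11/13) = -99/26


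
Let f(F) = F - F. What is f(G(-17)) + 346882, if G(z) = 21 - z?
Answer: 346882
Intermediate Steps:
f(F) = 0
f(G(-17)) + 346882 = 0 + 346882 = 346882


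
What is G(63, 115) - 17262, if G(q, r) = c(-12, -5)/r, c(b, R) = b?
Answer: -1985142/115 ≈ -17262.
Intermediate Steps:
G(q, r) = -12/r
G(63, 115) - 17262 = -12/115 - 17262 = -1985142/115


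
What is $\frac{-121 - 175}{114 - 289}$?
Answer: $\frac{296}{175} \approx 1.6914$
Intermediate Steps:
$\frac{-121 - 175}{114 - 289} = - \frac{296}{-175} = \left(-296\right) \left(- \frac{1}{175}\right) = \frac{296}{175}$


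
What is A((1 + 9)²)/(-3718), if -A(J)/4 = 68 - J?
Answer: -64/1859 ≈ -0.034427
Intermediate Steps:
A(J) = -272 + 4*J (A(J) = -4*(68 - J) = -272 + 4*J)
A((1 + 9)²)/(-3718) = (-272 + 4*(1 + 9)²)/(-3718) = (-272 + 4*10²)*(-1/3718) = (-272 + 4*100)*(-1/3718) = (-272 + 400)*(-1/3718) = 128*(-1/3718) = -64/1859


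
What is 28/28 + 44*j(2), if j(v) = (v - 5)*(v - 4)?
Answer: 265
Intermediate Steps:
j(v) = (-5 + v)*(-4 + v)
28/28 + 44*j(2) = 28/28 + 44*(20 + 2² - 9*2) = 28*(1/28) + 44*(20 + 4 - 18) = 1 + 44*6 = 1 + 264 = 265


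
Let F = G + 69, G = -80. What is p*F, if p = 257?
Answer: -2827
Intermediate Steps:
F = -11 (F = -80 + 69 = -11)
p*F = 257*(-11) = -2827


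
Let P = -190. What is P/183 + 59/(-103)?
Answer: -30367/18849 ≈ -1.6111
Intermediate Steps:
P/183 + 59/(-103) = -190/183 + 59/(-103) = -190*1/183 + 59*(-1/103) = -190/183 - 59/103 = -30367/18849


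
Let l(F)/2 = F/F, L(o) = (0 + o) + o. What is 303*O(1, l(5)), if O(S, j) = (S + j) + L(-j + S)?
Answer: 303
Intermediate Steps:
L(o) = 2*o (L(o) = o + o = 2*o)
l(F) = 2 (l(F) = 2*(F/F) = 2*1 = 2)
O(S, j) = -j + 3*S (O(S, j) = (S + j) + 2*(-j + S) = (S + j) + 2*(S - j) = (S + j) + (-2*j + 2*S) = -j + 3*S)
303*O(1, l(5)) = 303*(-1*2 + 3*1) = 303*(-2 + 3) = 303*1 = 303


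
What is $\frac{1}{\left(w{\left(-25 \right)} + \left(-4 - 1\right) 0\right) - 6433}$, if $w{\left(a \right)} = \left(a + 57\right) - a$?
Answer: $- \frac{1}{6376} \approx -0.00015684$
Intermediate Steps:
$w{\left(a \right)} = 57$ ($w{\left(a \right)} = \left(57 + a\right) - a = 57$)
$\frac{1}{\left(w{\left(-25 \right)} + \left(-4 - 1\right) 0\right) - 6433} = \frac{1}{\left(57 + \left(-4 - 1\right) 0\right) - 6433} = \frac{1}{\left(57 - 0\right) - 6433} = \frac{1}{\left(57 + 0\right) - 6433} = \frac{1}{57 - 6433} = \frac{1}{-6376} = - \frac{1}{6376}$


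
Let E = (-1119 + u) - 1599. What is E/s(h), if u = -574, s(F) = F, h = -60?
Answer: 823/15 ≈ 54.867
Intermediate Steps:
E = -3292 (E = (-1119 - 574) - 1599 = -1693 - 1599 = -3292)
E/s(h) = -3292/(-60) = -3292*(-1/60) = 823/15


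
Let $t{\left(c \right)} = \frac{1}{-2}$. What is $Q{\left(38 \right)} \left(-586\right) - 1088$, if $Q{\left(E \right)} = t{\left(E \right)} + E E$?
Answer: $-846979$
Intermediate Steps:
$t{\left(c \right)} = - \frac{1}{2}$
$Q{\left(E \right)} = - \frac{1}{2} + E^{2}$ ($Q{\left(E \right)} = - \frac{1}{2} + E E = - \frac{1}{2} + E^{2}$)
$Q{\left(38 \right)} \left(-586\right) - 1088 = \left(- \frac{1}{2} + 38^{2}\right) \left(-586\right) - 1088 = \left(- \frac{1}{2} + 1444\right) \left(-586\right) - 1088 = \frac{2887}{2} \left(-586\right) - 1088 = -845891 - 1088 = -846979$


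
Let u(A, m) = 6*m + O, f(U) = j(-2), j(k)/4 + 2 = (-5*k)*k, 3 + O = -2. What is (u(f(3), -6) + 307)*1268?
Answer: 337288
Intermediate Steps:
O = -5 (O = -3 - 2 = -5)
j(k) = -8 - 20*k**2 (j(k) = -8 + 4*((-5*k)*k) = -8 + 4*(-5*k**2) = -8 - 20*k**2)
f(U) = -88 (f(U) = -8 - 20*(-2)**2 = -8 - 20*4 = -8 - 80 = -88)
u(A, m) = -5 + 6*m (u(A, m) = 6*m - 5 = -5 + 6*m)
(u(f(3), -6) + 307)*1268 = ((-5 + 6*(-6)) + 307)*1268 = ((-5 - 36) + 307)*1268 = (-41 + 307)*1268 = 266*1268 = 337288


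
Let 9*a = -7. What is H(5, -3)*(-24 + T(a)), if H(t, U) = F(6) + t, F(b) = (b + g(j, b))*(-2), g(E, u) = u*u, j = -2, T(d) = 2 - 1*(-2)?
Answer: 1580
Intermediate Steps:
a = -7/9 (a = (⅑)*(-7) = -7/9 ≈ -0.77778)
T(d) = 4 (T(d) = 2 + 2 = 4)
g(E, u) = u²
F(b) = -2*b - 2*b² (F(b) = (b + b²)*(-2) = -2*b - 2*b²)
H(t, U) = -84 + t (H(t, U) = 2*6*(-1 - 1*6) + t = 2*6*(-1 - 6) + t = 2*6*(-7) + t = -84 + t)
H(5, -3)*(-24 + T(a)) = (-84 + 5)*(-24 + 4) = -79*(-20) = 1580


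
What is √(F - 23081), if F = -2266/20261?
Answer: I*√9474983852227/20261 ≈ 151.92*I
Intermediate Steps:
F = -2266/20261 (F = -2266*1/20261 = -2266/20261 ≈ -0.11184)
√(F - 23081) = √(-2266/20261 - 23081) = √(-467646407/20261) = I*√9474983852227/20261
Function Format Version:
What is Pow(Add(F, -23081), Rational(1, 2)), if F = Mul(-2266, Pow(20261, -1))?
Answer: Mul(Rational(1, 20261), I, Pow(9474983852227, Rational(1, 2))) ≈ Mul(151.92, I)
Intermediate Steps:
F = Rational(-2266, 20261) (F = Mul(-2266, Rational(1, 20261)) = Rational(-2266, 20261) ≈ -0.11184)
Pow(Add(F, -23081), Rational(1, 2)) = Pow(Add(Rational(-2266, 20261), -23081), Rational(1, 2)) = Pow(Rational(-467646407, 20261), Rational(1, 2)) = Mul(Rational(1, 20261), I, Pow(9474983852227, Rational(1, 2)))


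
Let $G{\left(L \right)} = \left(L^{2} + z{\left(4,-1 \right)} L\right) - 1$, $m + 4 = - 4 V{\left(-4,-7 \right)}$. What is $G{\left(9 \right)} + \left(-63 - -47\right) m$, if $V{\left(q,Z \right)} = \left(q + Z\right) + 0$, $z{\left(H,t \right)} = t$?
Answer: $-569$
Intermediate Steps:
$V{\left(q,Z \right)} = Z + q$ ($V{\left(q,Z \right)} = \left(Z + q\right) + 0 = Z + q$)
$m = 40$ ($m = -4 - 4 \left(-7 - 4\right) = -4 - -44 = -4 + 44 = 40$)
$G{\left(L \right)} = -1 + L^{2} - L$ ($G{\left(L \right)} = \left(L^{2} - L\right) - 1 = -1 + L^{2} - L$)
$G{\left(9 \right)} + \left(-63 - -47\right) m = \left(-1 + 9^{2} - 9\right) + \left(-63 - -47\right) 40 = \left(-1 + 81 - 9\right) + \left(-63 + 47\right) 40 = 71 - 640 = -569$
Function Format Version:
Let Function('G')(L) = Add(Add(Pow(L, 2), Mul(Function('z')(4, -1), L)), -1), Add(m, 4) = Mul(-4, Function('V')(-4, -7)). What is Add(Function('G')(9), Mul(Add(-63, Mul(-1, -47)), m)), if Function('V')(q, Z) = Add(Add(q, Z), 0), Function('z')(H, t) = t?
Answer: -569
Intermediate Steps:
Function('V')(q, Z) = Add(Z, q) (Function('V')(q, Z) = Add(Add(Z, q), 0) = Add(Z, q))
m = 40 (m = Add(-4, Mul(-4, Add(-7, -4))) = Add(-4, Mul(-4, -11)) = Add(-4, 44) = 40)
Function('G')(L) = Add(-1, Pow(L, 2), Mul(-1, L)) (Function('G')(L) = Add(Add(Pow(L, 2), Mul(-1, L)), -1) = Add(-1, Pow(L, 2), Mul(-1, L)))
Add(Function('G')(9), Mul(Add(-63, Mul(-1, -47)), m)) = Add(Add(-1, Pow(9, 2), Mul(-1, 9)), Mul(Add(-63, Mul(-1, -47)), 40)) = Add(Add(-1, 81, -9), Mul(Add(-63, 47), 40)) = Add(71, Mul(-16, 40)) = Add(71, -640) = -569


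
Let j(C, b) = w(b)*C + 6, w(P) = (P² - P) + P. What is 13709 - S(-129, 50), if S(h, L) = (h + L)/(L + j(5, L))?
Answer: 172130283/12556 ≈ 13709.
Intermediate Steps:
w(P) = P²
j(C, b) = 6 + C*b² (j(C, b) = b²*C + 6 = C*b² + 6 = 6 + C*b²)
S(h, L) = (L + h)/(6 + L + 5*L²) (S(h, L) = (h + L)/(L + (6 + 5*L²)) = (L + h)/(6 + L + 5*L²))
13709 - S(-129, 50) = 13709 - (50 - 129)/(6 + 50 + 5*50²) = 13709 - (-79)/(6 + 50 + 5*2500) = 13709 - (-79)/(6 + 50 + 12500) = 13709 - (-79)/12556 = 13709 - 1*(-79/12556) = 13709 + 79/12556 = 172130283/12556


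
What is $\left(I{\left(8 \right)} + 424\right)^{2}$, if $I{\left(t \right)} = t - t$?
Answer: $179776$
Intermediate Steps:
$I{\left(t \right)} = 0$
$\left(I{\left(8 \right)} + 424\right)^{2} = \left(0 + 424\right)^{2} = 424^{2} = 179776$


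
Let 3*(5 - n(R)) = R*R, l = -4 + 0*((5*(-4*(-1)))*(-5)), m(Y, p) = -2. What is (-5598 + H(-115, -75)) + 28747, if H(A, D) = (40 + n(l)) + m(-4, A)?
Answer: 69560/3 ≈ 23187.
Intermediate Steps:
l = -4 (l = -4 + 0*((5*4)*(-5)) = -4 + 0*(20*(-5)) = -4 + 0*(-100) = -4 + 0 = -4)
n(R) = 5 - R²/3 (n(R) = 5 - R*R/3 = 5 - R²/3)
H(A, D) = 113/3 (H(A, D) = (40 + (5 - ⅓*(-4)²)) - 2 = (40 + (5 - ⅓*16)) - 2 = (40 + (5 - 16/3)) - 2 = (40 - ⅓) - 2 = 119/3 - 2 = 113/3)
(-5598 + H(-115, -75)) + 28747 = (-5598 + 113/3) + 28747 = -16681/3 + 28747 = 69560/3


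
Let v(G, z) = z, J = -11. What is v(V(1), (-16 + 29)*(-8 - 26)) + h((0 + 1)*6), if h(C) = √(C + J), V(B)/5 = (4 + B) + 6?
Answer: -442 + I*√5 ≈ -442.0 + 2.2361*I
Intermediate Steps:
V(B) = 50 + 5*B (V(B) = 5*((4 + B) + 6) = 5*(10 + B) = 50 + 5*B)
h(C) = √(-11 + C) (h(C) = √(C - 11) = √(-11 + C))
v(V(1), (-16 + 29)*(-8 - 26)) + h((0 + 1)*6) = (-16 + 29)*(-8 - 26) + √(-11 + (0 + 1)*6) = 13*(-34) + √(-11 + 1*6) = -442 + √(-11 + 6) = -442 + √(-5) = -442 + I*√5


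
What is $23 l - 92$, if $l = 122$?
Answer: $2714$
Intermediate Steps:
$23 l - 92 = 23 \cdot 122 - 92 = 2806 - 92 = 2714$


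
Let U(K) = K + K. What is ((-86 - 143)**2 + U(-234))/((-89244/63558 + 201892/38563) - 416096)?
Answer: -7076953075269/56657586694190 ≈ -0.12491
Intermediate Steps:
U(K) = 2*K
((-86 - 143)**2 + U(-234))/((-89244/63558 + 201892/38563) - 416096) = ((-86 - 143)**2 + 2*(-234))/((-89244/63558 + 201892/38563) - 416096) = ((-229)**2 - 468)/((-89244*1/63558 + 201892*(1/38563)) - 416096) = (52441 - 468)/((-4958/3531 + 201892/38563) - 416096) = 51973/(521685298/136165953 - 416096) = 51973/(-56657586694190/136165953) = 51973*(-136165953/56657586694190) = -7076953075269/56657586694190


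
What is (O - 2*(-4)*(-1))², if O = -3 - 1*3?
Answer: 196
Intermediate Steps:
O = -6 (O = -3 - 3 = -6)
(O - 2*(-4)*(-1))² = (-6 - 2*(-4)*(-1))² = (-6 + 8*(-1))² = (-6 - 8)² = (-14)² = 196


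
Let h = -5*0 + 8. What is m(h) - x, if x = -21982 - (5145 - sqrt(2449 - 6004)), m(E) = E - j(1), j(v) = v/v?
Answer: 27134 - 3*I*sqrt(395) ≈ 27134.0 - 59.624*I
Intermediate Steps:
j(v) = 1
h = 8 (h = 0 + 8 = 8)
m(E) = -1 + E (m(E) = E - 1*1 = E - 1 = -1 + E)
x = -27127 + 3*I*sqrt(395) (x = -21982 - (5145 - sqrt(-3555)) = -21982 - (5145 - 3*I*sqrt(395)) = -21982 + (-5145 + 3*I*sqrt(395)) = -27127 + 3*I*sqrt(395) ≈ -27127.0 + 59.624*I)
m(h) - x = (-1 + 8) - (-27127 + 3*I*sqrt(395)) = 7 + (27127 - 3*I*sqrt(395)) = 27134 - 3*I*sqrt(395)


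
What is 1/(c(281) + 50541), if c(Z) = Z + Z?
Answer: 1/51103 ≈ 1.9568e-5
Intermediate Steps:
c(Z) = 2*Z
1/(c(281) + 50541) = 1/(2*281 + 50541) = 1/(562 + 50541) = 1/51103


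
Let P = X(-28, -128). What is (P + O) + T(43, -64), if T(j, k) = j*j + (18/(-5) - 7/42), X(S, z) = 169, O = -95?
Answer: 57577/30 ≈ 1919.2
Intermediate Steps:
T(j, k) = -113/30 + j² (T(j, k) = j² + (18*(-⅕) - 7*1/42) = j² + (-18/5 - ⅙) = j² - 113/30 = -113/30 + j²)
P = 169
(P + O) + T(43, -64) = (169 - 95) + (-113/30 + 43²) = 74 + (-113/30 + 1849) = 74 + 55357/30 = 57577/30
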